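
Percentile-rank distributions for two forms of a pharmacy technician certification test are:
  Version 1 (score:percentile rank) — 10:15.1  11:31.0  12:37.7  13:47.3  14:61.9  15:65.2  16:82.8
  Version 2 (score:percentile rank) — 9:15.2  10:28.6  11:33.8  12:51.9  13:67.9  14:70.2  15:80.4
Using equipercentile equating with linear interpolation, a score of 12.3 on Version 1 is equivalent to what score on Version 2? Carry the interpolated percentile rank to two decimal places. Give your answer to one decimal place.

11.4

PR of 12.3 on Version 1: 37.7 + (12.3 − 12)/(13 − 12) × (47.3 − 37.7) = 40.58
On Version 2, PR 40.58 falls between score 11 (PR 33.8) and 12 (PR 51.9).
Interpolate: 11 + (40.58 − 33.8)/(51.9 − 33.8) × (12 − 11) = 11.4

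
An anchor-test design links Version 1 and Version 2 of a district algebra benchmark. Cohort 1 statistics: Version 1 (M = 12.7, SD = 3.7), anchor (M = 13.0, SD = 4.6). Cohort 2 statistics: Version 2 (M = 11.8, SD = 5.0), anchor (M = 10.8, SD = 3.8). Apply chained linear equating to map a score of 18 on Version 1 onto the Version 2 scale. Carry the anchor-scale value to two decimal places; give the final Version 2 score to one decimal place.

23.4

Version 1 → anchor (Cohort 1): v = (4.6/3.7)(18 − 12.7) + 13.0 = 19.59
anchor → Version 2 (Cohort 2): y = (5.0/3.8)(19.59 − 10.8) + 11.8 = 23.4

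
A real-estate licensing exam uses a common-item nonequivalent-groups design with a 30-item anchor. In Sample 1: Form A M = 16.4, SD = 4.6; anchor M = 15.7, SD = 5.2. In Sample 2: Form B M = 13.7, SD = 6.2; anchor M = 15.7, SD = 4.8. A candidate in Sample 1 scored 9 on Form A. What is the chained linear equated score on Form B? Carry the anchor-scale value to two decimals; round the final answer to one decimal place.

2.9

Form A → anchor (Sample 1): v = (5.2/4.6)(9 − 16.4) + 15.7 = 7.33
anchor → Form B (Sample 2): y = (6.2/4.8)(7.33 − 15.7) + 13.7 = 2.9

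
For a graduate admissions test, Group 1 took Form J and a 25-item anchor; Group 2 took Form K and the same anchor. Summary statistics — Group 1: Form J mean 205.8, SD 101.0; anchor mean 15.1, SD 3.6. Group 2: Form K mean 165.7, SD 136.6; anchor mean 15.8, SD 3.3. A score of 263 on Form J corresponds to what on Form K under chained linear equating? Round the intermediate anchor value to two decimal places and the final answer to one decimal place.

221.2

Form J → anchor (Group 1): v = (3.6/101.0)(263 − 205.8) + 15.1 = 17.14
anchor → Form K (Group 2): y = (136.6/3.3)(17.14 − 15.8) + 165.7 = 221.2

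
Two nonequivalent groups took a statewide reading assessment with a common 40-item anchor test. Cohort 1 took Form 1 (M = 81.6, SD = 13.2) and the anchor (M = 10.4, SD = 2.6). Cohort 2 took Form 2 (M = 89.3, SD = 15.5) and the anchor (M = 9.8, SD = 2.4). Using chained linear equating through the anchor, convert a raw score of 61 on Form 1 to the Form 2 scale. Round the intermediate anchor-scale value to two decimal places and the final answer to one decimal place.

67.0

Form 1 → anchor (Cohort 1): v = (2.6/13.2)(61 − 81.6) + 10.4 = 6.34
anchor → Form 2 (Cohort 2): y = (15.5/2.4)(6.34 − 9.8) + 89.3 = 67.0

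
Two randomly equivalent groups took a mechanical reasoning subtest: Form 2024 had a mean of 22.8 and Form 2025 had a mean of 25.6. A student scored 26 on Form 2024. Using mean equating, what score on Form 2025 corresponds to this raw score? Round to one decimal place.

Mean equating: y = x + (M_Y − M_X) = 26 + (25.6 − 22.8) = 28.8

28.8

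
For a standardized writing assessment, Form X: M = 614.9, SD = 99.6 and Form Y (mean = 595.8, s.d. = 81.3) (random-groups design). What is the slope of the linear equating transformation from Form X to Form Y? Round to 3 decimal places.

A = SD_Y / SD_X = 81.3 / 99.6 = 0.816

0.816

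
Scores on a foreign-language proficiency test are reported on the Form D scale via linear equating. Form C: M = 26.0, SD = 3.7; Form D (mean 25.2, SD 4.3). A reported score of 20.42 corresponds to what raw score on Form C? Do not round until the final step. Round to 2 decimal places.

21.89

Invert y = (SD_Y/SD_X)(x − M_X) + M_Y:
x = (SD_X/SD_Y)(y − M_Y) + M_X = (3.7/4.3)(20.42 − 25.2) + 26.0
x = 0.860465 × -4.780 + 26.0 = 21.89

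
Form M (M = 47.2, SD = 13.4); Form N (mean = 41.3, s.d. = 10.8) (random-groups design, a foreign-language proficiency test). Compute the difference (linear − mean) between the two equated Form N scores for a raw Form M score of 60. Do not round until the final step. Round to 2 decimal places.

-2.48

Mean-equated: 60 + (41.3 − 47.2) = 54.10
Linear-equated: (10.8/13.4)(60 − 47.2) + 41.3 = 51.616
Difference = 51.616 − 54.10 = -2.48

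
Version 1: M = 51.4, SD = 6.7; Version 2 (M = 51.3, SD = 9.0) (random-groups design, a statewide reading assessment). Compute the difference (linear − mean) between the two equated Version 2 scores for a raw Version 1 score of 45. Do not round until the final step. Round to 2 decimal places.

-2.20

Mean-equated: 45 + (51.3 − 51.4) = 44.90
Linear-equated: (9.0/6.7)(45 − 51.4) + 51.3 = 42.703
Difference = 42.703 − 44.90 = -2.20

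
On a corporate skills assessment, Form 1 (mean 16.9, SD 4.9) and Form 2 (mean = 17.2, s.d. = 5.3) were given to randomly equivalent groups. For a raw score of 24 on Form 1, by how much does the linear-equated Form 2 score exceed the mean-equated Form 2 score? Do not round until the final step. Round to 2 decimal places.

0.58

Mean-equated: 24 + (17.2 − 16.9) = 24.30
Linear-equated: (5.3/4.9)(24 − 16.9) + 17.2 = 24.880
Difference = 24.880 − 24.30 = 0.58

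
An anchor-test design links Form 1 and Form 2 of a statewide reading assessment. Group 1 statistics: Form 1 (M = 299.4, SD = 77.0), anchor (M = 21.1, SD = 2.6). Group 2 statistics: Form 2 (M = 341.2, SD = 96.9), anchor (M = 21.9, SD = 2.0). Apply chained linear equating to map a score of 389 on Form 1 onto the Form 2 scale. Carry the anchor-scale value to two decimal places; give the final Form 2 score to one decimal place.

Form 1 → anchor (Group 1): v = (2.6/77.0)(389 − 299.4) + 21.1 = 24.13
anchor → Form 2 (Group 2): y = (96.9/2.0)(24.13 − 21.9) + 341.2 = 449.2

449.2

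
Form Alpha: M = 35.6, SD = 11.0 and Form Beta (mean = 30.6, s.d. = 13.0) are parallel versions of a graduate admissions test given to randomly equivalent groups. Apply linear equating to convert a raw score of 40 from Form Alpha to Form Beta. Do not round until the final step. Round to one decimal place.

Linear equating: y = (SD_Y/SD_X)(x − M_X) + M_Y
y = (13.0/11.0)(40 − 35.6) + 30.6
y = 1.181818 × 4.4 + 30.6 = 5.2000 + 30.6 = 35.8

35.8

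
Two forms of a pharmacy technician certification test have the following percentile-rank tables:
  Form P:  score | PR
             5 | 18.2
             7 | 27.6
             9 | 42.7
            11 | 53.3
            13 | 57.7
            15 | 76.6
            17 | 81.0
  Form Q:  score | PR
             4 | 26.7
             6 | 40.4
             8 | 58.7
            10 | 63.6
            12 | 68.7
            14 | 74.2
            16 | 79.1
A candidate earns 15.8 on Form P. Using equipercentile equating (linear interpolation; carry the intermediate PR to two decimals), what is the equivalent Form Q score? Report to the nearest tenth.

15.7

PR of 15.8 on Form P: 76.6 + (15.8 − 15)/(17 − 15) × (81.0 − 76.6) = 78.36
On Form Q, PR 78.36 falls between score 14 (PR 74.2) and 16 (PR 79.1).
Interpolate: 14 + (78.36 − 74.2)/(79.1 − 74.2) × (16 − 14) = 15.7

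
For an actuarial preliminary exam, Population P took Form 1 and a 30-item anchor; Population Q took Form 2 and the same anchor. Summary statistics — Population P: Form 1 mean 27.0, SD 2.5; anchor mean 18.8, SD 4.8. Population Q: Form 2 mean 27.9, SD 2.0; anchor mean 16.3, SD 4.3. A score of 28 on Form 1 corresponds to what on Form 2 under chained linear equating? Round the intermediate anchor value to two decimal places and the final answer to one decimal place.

30.0

Form 1 → anchor (Population P): v = (4.8/2.5)(28 − 27.0) + 18.8 = 20.72
anchor → Form 2 (Population Q): y = (2.0/4.3)(20.72 − 16.3) + 27.9 = 30.0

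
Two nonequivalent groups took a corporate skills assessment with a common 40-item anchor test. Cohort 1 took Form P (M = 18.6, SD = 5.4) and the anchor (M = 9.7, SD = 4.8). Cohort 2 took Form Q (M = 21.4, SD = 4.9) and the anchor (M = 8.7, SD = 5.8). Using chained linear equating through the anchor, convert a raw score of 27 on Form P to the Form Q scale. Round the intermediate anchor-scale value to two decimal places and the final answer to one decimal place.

28.6

Form P → anchor (Cohort 1): v = (4.8/5.4)(27 − 18.6) + 9.7 = 17.17
anchor → Form Q (Cohort 2): y = (4.9/5.8)(17.17 − 8.7) + 21.4 = 28.6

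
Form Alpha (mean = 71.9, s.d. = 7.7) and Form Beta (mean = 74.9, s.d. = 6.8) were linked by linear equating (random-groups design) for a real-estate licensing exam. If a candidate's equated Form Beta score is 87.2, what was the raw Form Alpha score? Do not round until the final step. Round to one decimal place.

85.8

Invert y = (SD_Y/SD_X)(x − M_X) + M_Y:
x = (SD_X/SD_Y)(y − M_Y) + M_X = (7.7/6.8)(87.2 − 74.9) + 71.9
x = 1.132353 × 12.300 + 71.9 = 85.8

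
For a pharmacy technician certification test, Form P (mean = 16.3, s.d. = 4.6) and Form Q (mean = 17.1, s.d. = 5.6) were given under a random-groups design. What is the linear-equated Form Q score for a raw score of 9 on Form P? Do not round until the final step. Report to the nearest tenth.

Linear equating: y = (SD_Y/SD_X)(x − M_X) + M_Y
y = (5.6/4.6)(9 − 16.3) + 17.1
y = 1.217391 × -7.3 + 17.1 = -8.8870 + 17.1 = 8.2

8.2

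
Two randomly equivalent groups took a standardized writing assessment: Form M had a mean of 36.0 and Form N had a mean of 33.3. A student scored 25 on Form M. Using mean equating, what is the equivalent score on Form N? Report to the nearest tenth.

Mean equating: y = x + (M_Y − M_X) = 25 + (33.3 − 36.0) = 22.3

22.3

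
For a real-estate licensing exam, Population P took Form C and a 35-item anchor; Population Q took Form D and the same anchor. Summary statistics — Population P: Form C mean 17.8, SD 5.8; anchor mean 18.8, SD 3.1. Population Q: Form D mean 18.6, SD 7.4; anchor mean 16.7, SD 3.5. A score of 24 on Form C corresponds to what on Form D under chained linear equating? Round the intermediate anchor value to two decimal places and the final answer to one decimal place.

Form C → anchor (Population P): v = (3.1/5.8)(24 − 17.8) + 18.8 = 22.11
anchor → Form D (Population Q): y = (7.4/3.5)(22.11 − 16.7) + 18.6 = 30.0

30.0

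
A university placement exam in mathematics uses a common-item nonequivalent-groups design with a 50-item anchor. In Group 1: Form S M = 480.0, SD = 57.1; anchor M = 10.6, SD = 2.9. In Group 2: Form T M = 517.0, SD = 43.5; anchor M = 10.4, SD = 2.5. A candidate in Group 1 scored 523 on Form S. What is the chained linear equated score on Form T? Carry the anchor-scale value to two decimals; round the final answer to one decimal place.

558.4

Form S → anchor (Group 1): v = (2.9/57.1)(523 − 480.0) + 10.6 = 12.78
anchor → Form T (Group 2): y = (43.5/2.5)(12.78 − 10.4) + 517.0 = 558.4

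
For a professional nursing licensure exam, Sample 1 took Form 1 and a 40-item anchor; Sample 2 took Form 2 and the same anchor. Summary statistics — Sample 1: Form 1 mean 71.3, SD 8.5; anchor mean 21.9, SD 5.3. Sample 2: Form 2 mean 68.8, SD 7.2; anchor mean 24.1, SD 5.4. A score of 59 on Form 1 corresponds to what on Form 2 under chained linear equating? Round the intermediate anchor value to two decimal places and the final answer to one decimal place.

55.6

Form 1 → anchor (Sample 1): v = (5.3/8.5)(59 − 71.3) + 21.9 = 14.23
anchor → Form 2 (Sample 2): y = (7.2/5.4)(14.23 − 24.1) + 68.8 = 55.6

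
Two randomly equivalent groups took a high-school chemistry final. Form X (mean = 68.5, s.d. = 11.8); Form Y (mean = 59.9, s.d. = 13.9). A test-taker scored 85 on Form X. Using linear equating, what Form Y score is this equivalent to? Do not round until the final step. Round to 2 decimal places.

Linear equating: y = (SD_Y/SD_X)(x − M_X) + M_Y
y = (13.9/11.8)(85 − 68.5) + 59.9
y = 1.177966 × 16.5 + 59.9 = 19.4364 + 59.9 = 79.34

79.34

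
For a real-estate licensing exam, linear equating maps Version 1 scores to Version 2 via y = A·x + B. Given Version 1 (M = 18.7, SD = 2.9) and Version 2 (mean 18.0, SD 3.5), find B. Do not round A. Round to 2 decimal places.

-4.57

A = SD_Y / SD_X = 3.5 / 2.9 = 1.206897
B = M_Y − A·M_X = 18.0 − 1.206897 × 18.7 = -4.57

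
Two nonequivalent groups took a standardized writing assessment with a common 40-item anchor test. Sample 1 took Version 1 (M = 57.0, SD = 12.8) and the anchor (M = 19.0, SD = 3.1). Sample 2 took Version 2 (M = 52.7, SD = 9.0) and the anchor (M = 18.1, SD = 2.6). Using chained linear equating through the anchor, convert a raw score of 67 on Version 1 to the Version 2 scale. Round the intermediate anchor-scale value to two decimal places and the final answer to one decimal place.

64.2

Version 1 → anchor (Sample 1): v = (3.1/12.8)(67 − 57.0) + 19.0 = 21.42
anchor → Version 2 (Sample 2): y = (9.0/2.6)(21.42 − 18.1) + 52.7 = 64.2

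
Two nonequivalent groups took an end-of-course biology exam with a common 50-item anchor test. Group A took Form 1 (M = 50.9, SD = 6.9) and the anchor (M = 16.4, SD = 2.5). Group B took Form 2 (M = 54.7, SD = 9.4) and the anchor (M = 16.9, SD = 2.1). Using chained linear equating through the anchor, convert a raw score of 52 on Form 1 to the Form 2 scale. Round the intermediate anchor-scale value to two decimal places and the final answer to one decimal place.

Form 1 → anchor (Group A): v = (2.5/6.9)(52 − 50.9) + 16.4 = 16.80
anchor → Form 2 (Group B): y = (9.4/2.1)(16.80 − 16.9) + 54.7 = 54.3

54.3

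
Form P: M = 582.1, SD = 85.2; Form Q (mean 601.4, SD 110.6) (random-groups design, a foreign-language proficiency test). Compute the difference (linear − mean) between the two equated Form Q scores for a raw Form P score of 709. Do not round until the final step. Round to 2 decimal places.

Mean-equated: 709 + (601.4 − 582.1) = 728.30
Linear-equated: (110.6/85.2)(709 − 582.1) + 601.4 = 766.132
Difference = 766.132 − 728.30 = 37.83

37.83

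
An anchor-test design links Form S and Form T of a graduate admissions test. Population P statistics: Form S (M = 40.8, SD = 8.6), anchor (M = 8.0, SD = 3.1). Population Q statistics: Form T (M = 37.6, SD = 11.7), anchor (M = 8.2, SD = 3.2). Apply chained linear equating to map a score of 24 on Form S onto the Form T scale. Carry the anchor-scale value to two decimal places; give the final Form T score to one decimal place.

14.7

Form S → anchor (Population P): v = (3.1/8.6)(24 − 40.8) + 8.0 = 1.94
anchor → Form T (Population Q): y = (11.7/3.2)(1.94 − 8.2) + 37.6 = 14.7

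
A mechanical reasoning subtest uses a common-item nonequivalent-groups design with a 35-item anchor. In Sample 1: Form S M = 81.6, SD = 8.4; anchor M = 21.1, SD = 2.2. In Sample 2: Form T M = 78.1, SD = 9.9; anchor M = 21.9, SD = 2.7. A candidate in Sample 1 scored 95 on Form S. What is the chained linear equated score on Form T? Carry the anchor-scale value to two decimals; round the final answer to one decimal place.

Form S → anchor (Sample 1): v = (2.2/8.4)(95 − 81.6) + 21.1 = 24.61
anchor → Form T (Sample 2): y = (9.9/2.7)(24.61 − 21.9) + 78.1 = 88.0

88.0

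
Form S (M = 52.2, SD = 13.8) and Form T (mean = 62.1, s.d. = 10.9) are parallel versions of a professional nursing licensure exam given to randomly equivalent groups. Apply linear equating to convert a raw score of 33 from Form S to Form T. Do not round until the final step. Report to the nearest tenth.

Linear equating: y = (SD_Y/SD_X)(x − M_X) + M_Y
y = (10.9/13.8)(33 − 52.2) + 62.1
y = 0.789855 × -19.2 + 62.1 = -15.1652 + 62.1 = 46.9

46.9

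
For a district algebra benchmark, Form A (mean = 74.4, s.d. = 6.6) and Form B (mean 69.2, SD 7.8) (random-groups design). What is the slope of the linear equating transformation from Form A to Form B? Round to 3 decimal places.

A = SD_Y / SD_X = 7.8 / 6.6 = 1.182

1.182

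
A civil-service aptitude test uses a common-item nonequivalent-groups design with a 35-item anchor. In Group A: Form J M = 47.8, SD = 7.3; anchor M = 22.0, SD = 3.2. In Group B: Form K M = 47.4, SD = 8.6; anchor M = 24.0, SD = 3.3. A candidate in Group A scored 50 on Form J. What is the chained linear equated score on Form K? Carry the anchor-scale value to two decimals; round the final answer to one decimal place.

Form J → anchor (Group A): v = (3.2/7.3)(50 − 47.8) + 22.0 = 22.96
anchor → Form K (Group B): y = (8.6/3.3)(22.96 − 24.0) + 47.4 = 44.7

44.7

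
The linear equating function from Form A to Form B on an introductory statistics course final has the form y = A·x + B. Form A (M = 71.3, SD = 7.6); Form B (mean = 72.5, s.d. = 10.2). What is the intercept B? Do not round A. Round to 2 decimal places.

-23.19

A = SD_Y / SD_X = 10.2 / 7.6 = 1.342105
B = M_Y − A·M_X = 72.5 − 1.342105 × 71.3 = -23.19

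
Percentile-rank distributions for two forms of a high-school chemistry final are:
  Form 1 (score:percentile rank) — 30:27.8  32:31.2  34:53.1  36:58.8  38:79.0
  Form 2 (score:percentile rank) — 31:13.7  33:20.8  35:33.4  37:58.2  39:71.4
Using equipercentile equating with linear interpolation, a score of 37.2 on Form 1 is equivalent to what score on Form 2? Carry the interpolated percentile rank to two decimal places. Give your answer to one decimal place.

PR of 37.2 on Form 1: 58.8 + (37.2 − 36)/(38 − 36) × (79.0 − 58.8) = 70.92
On Form 2, PR 70.92 falls between score 37 (PR 58.2) and 39 (PR 71.4).
Interpolate: 37 + (70.92 − 58.2)/(71.4 − 58.2) × (39 − 37) = 38.9

38.9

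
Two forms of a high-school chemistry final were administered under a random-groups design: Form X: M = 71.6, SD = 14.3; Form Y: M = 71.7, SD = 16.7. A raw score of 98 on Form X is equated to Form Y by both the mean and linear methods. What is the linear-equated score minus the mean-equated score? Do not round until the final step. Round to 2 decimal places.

Mean-equated: 98 + (71.7 − 71.6) = 98.10
Linear-equated: (16.7/14.3)(98 − 71.6) + 71.7 = 102.531
Difference = 102.531 − 98.10 = 4.43

4.43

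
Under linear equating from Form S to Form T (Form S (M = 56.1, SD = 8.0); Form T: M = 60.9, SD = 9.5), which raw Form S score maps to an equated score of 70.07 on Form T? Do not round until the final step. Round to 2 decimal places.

Invert y = (SD_Y/SD_X)(x − M_X) + M_Y:
x = (SD_X/SD_Y)(y − M_Y) + M_X = (8.0/9.5)(70.07 − 60.9) + 56.1
x = 0.842105 × 9.170 + 56.1 = 63.82

63.82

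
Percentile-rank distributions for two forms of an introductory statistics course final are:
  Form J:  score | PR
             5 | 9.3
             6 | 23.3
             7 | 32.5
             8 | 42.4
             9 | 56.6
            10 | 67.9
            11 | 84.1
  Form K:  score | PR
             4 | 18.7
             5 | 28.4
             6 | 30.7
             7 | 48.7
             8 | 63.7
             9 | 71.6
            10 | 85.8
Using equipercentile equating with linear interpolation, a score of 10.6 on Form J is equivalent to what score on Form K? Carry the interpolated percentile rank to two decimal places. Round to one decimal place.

9.4

PR of 10.6 on Form J: 67.9 + (10.6 − 10)/(11 − 10) × (84.1 − 67.9) = 77.62
On Form K, PR 77.62 falls between score 9 (PR 71.6) and 10 (PR 85.8).
Interpolate: 9 + (77.62 − 71.6)/(85.8 − 71.6) × (10 − 9) = 9.4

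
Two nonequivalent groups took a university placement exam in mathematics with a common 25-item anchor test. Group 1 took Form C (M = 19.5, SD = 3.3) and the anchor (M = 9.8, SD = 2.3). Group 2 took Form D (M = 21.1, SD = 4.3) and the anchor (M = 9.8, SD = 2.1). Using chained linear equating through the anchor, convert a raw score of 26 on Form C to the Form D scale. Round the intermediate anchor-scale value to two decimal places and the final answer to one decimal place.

30.4

Form C → anchor (Group 1): v = (2.3/3.3)(26 − 19.5) + 9.8 = 14.33
anchor → Form D (Group 2): y = (4.3/2.1)(14.33 − 9.8) + 21.1 = 30.4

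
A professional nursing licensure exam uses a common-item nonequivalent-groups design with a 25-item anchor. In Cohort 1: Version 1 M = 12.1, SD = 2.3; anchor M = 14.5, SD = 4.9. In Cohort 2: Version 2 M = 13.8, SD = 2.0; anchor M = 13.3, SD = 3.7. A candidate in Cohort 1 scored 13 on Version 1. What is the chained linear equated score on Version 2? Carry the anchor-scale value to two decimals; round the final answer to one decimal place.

15.5

Version 1 → anchor (Cohort 1): v = (4.9/2.3)(13 − 12.1) + 14.5 = 16.42
anchor → Version 2 (Cohort 2): y = (2.0/3.7)(16.42 − 13.3) + 13.8 = 15.5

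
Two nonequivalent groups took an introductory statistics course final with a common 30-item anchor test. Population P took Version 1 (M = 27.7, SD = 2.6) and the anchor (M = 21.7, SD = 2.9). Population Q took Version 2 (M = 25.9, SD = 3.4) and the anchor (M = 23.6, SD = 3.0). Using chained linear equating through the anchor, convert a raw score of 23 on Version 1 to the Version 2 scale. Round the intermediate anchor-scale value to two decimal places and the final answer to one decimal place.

Version 1 → anchor (Population P): v = (2.9/2.6)(23 − 27.7) + 21.7 = 16.46
anchor → Version 2 (Population Q): y = (3.4/3.0)(16.46 − 23.6) + 25.9 = 17.8

17.8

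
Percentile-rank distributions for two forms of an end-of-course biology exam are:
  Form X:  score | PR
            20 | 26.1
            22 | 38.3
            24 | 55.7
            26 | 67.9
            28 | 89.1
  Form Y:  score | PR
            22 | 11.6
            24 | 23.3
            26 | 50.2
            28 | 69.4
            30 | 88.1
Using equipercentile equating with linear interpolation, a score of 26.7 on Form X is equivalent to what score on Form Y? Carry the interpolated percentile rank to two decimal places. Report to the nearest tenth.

PR of 26.7 on Form X: 67.9 + (26.7 − 26)/(28 − 26) × (89.1 − 67.9) = 75.32
On Form Y, PR 75.32 falls between score 28 (PR 69.4) and 30 (PR 88.1).
Interpolate: 28 + (75.32 − 69.4)/(88.1 − 69.4) × (30 − 28) = 28.6

28.6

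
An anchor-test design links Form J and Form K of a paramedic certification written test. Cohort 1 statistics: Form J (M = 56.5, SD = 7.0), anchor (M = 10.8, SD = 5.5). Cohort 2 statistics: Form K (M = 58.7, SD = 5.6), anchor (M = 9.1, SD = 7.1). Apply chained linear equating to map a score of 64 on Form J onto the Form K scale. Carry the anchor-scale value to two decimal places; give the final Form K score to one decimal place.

Form J → anchor (Cohort 1): v = (5.5/7.0)(64 − 56.5) + 10.8 = 16.69
anchor → Form K (Cohort 2): y = (5.6/7.1)(16.69 − 9.1) + 58.7 = 64.7

64.7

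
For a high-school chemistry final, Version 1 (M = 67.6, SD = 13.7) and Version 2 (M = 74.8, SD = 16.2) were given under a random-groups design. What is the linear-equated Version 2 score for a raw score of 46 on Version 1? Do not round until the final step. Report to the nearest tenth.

Linear equating: y = (SD_Y/SD_X)(x − M_X) + M_Y
y = (16.2/13.7)(46 − 67.6) + 74.8
y = 1.182482 × -21.6 + 74.8 = -25.5416 + 74.8 = 49.3

49.3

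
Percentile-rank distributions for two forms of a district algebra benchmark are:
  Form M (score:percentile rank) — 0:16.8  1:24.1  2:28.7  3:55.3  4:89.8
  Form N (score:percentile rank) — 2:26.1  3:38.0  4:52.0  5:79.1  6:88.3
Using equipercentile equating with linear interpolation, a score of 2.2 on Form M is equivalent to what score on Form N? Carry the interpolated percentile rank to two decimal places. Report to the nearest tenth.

PR of 2.2 on Form M: 28.7 + (2.2 − 2)/(3 − 2) × (55.3 − 28.7) = 34.02
On Form N, PR 34.02 falls between score 2 (PR 26.1) and 3 (PR 38.0).
Interpolate: 2 + (34.02 − 26.1)/(38.0 − 26.1) × (3 − 2) = 2.7

2.7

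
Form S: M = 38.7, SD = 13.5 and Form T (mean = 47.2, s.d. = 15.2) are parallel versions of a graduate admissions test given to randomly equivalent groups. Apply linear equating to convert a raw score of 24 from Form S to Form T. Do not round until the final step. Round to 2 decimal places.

Linear equating: y = (SD_Y/SD_X)(x − M_X) + M_Y
y = (15.2/13.5)(24 − 38.7) + 47.2
y = 1.125926 × -14.7 + 47.2 = -16.5511 + 47.2 = 30.65

30.65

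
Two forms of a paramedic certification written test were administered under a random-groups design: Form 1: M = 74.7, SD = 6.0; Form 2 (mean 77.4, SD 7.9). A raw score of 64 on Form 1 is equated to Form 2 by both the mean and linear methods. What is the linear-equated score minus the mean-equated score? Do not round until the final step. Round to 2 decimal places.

-3.39

Mean-equated: 64 + (77.4 − 74.7) = 66.70
Linear-equated: (7.9/6.0)(64 − 74.7) + 77.4 = 63.312
Difference = 63.312 − 66.70 = -3.39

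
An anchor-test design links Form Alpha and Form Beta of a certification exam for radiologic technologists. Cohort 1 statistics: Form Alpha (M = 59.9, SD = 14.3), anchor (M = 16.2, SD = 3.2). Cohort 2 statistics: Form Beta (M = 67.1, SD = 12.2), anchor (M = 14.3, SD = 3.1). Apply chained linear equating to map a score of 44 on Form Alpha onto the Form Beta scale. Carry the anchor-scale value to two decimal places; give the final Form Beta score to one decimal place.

Form Alpha → anchor (Cohort 1): v = (3.2/14.3)(44 − 59.9) + 16.2 = 12.64
anchor → Form Beta (Cohort 2): y = (12.2/3.1)(12.64 − 14.3) + 67.1 = 60.6

60.6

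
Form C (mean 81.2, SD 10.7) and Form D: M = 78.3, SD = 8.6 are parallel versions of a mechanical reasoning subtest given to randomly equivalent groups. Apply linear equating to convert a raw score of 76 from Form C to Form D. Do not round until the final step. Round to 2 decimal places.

Linear equating: y = (SD_Y/SD_X)(x − M_X) + M_Y
y = (8.6/10.7)(76 − 81.2) + 78.3
y = 0.803738 × -5.2 + 78.3 = -4.1794 + 78.3 = 74.12

74.12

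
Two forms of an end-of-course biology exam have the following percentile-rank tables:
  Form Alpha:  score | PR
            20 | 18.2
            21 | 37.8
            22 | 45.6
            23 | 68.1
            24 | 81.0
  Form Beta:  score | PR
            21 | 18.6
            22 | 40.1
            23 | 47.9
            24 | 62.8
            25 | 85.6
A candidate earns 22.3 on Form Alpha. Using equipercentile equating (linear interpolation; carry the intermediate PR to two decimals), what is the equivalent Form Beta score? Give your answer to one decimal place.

PR of 22.3 on Form Alpha: 45.6 + (22.3 − 22)/(23 − 22) × (68.1 − 45.6) = 52.35
On Form Beta, PR 52.35 falls between score 23 (PR 47.9) and 24 (PR 62.8).
Interpolate: 23 + (52.35 − 47.9)/(62.8 − 47.9) × (24 − 23) = 23.3

23.3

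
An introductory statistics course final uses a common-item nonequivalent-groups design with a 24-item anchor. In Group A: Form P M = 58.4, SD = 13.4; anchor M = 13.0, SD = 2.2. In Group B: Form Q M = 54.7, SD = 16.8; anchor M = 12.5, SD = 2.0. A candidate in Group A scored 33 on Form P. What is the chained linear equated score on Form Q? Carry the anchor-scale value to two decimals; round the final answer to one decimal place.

23.9

Form P → anchor (Group A): v = (2.2/13.4)(33 − 58.4) + 13.0 = 8.83
anchor → Form Q (Group B): y = (16.8/2.0)(8.83 − 12.5) + 54.7 = 23.9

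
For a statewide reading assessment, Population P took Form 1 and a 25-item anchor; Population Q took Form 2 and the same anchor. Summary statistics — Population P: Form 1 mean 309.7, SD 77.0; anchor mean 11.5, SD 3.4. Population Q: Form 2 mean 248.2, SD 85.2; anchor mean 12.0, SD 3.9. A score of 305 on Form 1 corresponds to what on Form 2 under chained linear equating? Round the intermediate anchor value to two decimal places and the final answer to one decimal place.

232.7

Form 1 → anchor (Population P): v = (3.4/77.0)(305 − 309.7) + 11.5 = 11.29
anchor → Form 2 (Population Q): y = (85.2/3.9)(11.29 − 12.0) + 248.2 = 232.7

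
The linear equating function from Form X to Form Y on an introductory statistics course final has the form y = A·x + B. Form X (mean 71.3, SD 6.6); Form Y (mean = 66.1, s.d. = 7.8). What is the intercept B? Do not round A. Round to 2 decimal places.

A = SD_Y / SD_X = 7.8 / 6.6 = 1.181818
B = M_Y − A·M_X = 66.1 − 1.181818 × 71.3 = -18.16

-18.16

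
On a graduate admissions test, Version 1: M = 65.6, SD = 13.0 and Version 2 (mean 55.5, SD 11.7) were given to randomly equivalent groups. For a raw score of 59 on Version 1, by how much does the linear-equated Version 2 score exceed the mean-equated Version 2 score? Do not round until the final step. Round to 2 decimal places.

Mean-equated: 59 + (55.5 − 65.6) = 48.90
Linear-equated: (11.7/13.0)(59 − 65.6) + 55.5 = 49.560
Difference = 49.560 − 48.90 = 0.66

0.66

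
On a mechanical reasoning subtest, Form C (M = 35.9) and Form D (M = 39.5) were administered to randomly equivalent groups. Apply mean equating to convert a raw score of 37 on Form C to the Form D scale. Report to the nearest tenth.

40.6

Mean equating: y = x + (M_Y − M_X) = 37 + (39.5 − 35.9) = 40.6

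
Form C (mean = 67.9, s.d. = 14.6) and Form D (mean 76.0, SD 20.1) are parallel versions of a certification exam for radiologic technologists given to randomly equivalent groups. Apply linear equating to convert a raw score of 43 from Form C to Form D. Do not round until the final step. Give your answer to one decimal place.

Linear equating: y = (SD_Y/SD_X)(x − M_X) + M_Y
y = (20.1/14.6)(43 − 67.9) + 76.0
y = 1.376712 × -24.9 + 76.0 = -34.2801 + 76.0 = 41.7

41.7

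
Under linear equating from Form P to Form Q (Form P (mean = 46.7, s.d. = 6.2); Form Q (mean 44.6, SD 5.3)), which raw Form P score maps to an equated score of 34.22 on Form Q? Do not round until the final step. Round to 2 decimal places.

Invert y = (SD_Y/SD_X)(x − M_X) + M_Y:
x = (SD_X/SD_Y)(y − M_Y) + M_X = (6.2/5.3)(34.22 − 44.6) + 46.7
x = 1.169811 × -10.380 + 46.7 = 34.56

34.56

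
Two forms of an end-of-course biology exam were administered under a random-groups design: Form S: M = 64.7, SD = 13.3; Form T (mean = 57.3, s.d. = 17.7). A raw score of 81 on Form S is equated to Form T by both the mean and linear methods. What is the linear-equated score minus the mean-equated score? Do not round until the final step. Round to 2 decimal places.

Mean-equated: 81 + (57.3 − 64.7) = 73.60
Linear-equated: (17.7/13.3)(81 − 64.7) + 57.3 = 78.992
Difference = 78.992 − 73.60 = 5.39

5.39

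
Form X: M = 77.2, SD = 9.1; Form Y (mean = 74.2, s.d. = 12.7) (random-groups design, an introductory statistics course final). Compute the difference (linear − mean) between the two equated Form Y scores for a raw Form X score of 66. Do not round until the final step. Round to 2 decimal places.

-4.43

Mean-equated: 66 + (74.2 − 77.2) = 63.00
Linear-equated: (12.7/9.1)(66 − 77.2) + 74.2 = 58.569
Difference = 58.569 − 63.00 = -4.43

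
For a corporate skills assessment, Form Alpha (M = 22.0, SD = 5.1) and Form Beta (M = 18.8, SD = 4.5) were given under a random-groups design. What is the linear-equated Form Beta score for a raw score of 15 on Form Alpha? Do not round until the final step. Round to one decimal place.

12.6

Linear equating: y = (SD_Y/SD_X)(x − M_X) + M_Y
y = (4.5/5.1)(15 − 22.0) + 18.8
y = 0.882353 × -7.0 + 18.8 = -6.1765 + 18.8 = 12.6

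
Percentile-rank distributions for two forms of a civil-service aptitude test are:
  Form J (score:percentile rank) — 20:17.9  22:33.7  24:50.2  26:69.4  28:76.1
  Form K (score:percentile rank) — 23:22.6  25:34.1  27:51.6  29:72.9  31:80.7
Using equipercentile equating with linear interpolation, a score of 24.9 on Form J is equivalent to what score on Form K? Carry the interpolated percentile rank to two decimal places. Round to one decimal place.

PR of 24.9 on Form J: 50.2 + (24.9 − 24)/(26 − 24) × (69.4 − 50.2) = 58.84
On Form K, PR 58.84 falls between score 27 (PR 51.6) and 29 (PR 72.9).
Interpolate: 27 + (58.84 − 51.6)/(72.9 − 51.6) × (29 − 27) = 27.7

27.7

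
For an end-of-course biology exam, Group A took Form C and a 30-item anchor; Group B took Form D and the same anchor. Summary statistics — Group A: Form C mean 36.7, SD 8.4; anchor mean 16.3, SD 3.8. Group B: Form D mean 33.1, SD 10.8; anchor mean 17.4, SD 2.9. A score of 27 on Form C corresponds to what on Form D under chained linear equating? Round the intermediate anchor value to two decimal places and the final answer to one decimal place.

12.7

Form C → anchor (Group A): v = (3.8/8.4)(27 − 36.7) + 16.3 = 11.91
anchor → Form D (Group B): y = (10.8/2.9)(11.91 − 17.4) + 33.1 = 12.7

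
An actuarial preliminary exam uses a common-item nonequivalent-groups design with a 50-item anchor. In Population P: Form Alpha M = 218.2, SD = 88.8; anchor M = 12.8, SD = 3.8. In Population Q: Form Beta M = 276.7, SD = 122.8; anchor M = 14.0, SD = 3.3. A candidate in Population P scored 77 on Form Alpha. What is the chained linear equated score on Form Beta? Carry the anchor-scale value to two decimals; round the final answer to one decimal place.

7.3

Form Alpha → anchor (Population P): v = (3.8/88.8)(77 − 218.2) + 12.8 = 6.76
anchor → Form Beta (Population Q): y = (122.8/3.3)(6.76 − 14.0) + 276.7 = 7.3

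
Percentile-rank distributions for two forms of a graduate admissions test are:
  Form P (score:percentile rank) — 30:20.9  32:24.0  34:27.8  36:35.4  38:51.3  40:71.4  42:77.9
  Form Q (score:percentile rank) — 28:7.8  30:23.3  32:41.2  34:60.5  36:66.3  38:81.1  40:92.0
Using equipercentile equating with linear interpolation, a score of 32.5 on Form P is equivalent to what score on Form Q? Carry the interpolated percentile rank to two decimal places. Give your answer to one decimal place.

PR of 32.5 on Form P: 24.0 + (32.5 − 32)/(34 − 32) × (27.8 − 24.0) = 24.95
On Form Q, PR 24.95 falls between score 30 (PR 23.3) and 32 (PR 41.2).
Interpolate: 30 + (24.95 − 23.3)/(41.2 − 23.3) × (32 − 30) = 30.2

30.2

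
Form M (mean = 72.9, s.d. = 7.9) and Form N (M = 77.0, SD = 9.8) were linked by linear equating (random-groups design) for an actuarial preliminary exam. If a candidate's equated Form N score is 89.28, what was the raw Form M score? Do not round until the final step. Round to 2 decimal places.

82.80

Invert y = (SD_Y/SD_X)(x − M_X) + M_Y:
x = (SD_X/SD_Y)(y − M_Y) + M_X = (7.9/9.8)(89.28 − 77.0) + 72.9
x = 0.806122 × 12.280 + 72.9 = 82.80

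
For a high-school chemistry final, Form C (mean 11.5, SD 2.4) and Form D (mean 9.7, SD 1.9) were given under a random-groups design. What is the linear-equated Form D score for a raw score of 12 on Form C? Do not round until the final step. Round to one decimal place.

Linear equating: y = (SD_Y/SD_X)(x − M_X) + M_Y
y = (1.9/2.4)(12 − 11.5) + 9.7
y = 0.791667 × 0.5 + 9.7 = 0.3958 + 9.7 = 10.1

10.1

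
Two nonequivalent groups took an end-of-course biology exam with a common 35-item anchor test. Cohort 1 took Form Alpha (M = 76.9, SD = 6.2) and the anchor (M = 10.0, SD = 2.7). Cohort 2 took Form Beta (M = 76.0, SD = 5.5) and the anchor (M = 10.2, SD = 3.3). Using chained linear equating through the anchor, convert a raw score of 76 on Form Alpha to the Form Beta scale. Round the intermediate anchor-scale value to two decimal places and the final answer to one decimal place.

75.0

Form Alpha → anchor (Cohort 1): v = (2.7/6.2)(76 − 76.9) + 10.0 = 9.61
anchor → Form Beta (Cohort 2): y = (5.5/3.3)(9.61 − 10.2) + 76.0 = 75.0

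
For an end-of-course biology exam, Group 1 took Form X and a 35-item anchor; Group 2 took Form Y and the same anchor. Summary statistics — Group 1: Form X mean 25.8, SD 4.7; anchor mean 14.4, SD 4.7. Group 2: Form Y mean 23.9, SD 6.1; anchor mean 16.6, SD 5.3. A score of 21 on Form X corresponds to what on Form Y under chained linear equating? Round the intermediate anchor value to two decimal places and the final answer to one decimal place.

15.8

Form X → anchor (Group 1): v = (4.7/4.7)(21 − 25.8) + 14.4 = 9.60
anchor → Form Y (Group 2): y = (6.1/5.3)(9.60 − 16.6) + 23.9 = 15.8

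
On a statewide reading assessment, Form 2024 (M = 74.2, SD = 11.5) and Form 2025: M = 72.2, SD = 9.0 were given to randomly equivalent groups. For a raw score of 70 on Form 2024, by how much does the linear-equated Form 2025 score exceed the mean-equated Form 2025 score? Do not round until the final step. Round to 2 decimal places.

0.91

Mean-equated: 70 + (72.2 − 74.2) = 68.00
Linear-equated: (9.0/11.5)(70 − 74.2) + 72.2 = 68.913
Difference = 68.913 − 68.00 = 0.91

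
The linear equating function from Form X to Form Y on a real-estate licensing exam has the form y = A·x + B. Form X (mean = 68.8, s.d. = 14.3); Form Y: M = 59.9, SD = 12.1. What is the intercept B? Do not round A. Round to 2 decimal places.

A = SD_Y / SD_X = 12.1 / 14.3 = 0.846154
B = M_Y − A·M_X = 59.9 − 0.846154 × 68.8 = 1.68

1.68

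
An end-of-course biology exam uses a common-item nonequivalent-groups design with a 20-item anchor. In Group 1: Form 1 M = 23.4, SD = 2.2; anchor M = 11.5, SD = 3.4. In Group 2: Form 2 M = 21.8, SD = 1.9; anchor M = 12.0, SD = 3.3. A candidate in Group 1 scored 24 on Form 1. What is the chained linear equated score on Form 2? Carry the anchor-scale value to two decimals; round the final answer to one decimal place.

22.0

Form 1 → anchor (Group 1): v = (3.4/2.2)(24 − 23.4) + 11.5 = 12.43
anchor → Form 2 (Group 2): y = (1.9/3.3)(12.43 − 12.0) + 21.8 = 22.0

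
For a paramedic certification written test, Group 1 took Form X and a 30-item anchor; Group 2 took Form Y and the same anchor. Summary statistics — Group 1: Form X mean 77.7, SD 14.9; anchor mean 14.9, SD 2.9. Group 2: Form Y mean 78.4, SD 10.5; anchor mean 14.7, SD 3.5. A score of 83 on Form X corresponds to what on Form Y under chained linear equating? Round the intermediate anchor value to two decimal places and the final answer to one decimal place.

82.1

Form X → anchor (Group 1): v = (2.9/14.9)(83 − 77.7) + 14.9 = 15.93
anchor → Form Y (Group 2): y = (10.5/3.5)(15.93 − 14.7) + 78.4 = 82.1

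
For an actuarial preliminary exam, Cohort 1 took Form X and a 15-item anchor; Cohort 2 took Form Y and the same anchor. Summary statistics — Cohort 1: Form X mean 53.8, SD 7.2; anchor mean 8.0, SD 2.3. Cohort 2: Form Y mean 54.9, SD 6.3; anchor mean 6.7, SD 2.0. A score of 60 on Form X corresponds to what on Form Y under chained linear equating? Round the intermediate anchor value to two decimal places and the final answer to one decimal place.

65.2

Form X → anchor (Cohort 1): v = (2.3/7.2)(60 − 53.8) + 8.0 = 9.98
anchor → Form Y (Cohort 2): y = (6.3/2.0)(9.98 − 6.7) + 54.9 = 65.2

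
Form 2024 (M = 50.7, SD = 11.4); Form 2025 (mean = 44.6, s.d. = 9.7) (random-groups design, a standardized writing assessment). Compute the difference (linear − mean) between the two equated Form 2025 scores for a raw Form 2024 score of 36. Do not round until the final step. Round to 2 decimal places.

2.19

Mean-equated: 36 + (44.6 − 50.7) = 29.90
Linear-equated: (9.7/11.4)(36 − 50.7) + 44.6 = 32.092
Difference = 32.092 − 29.90 = 2.19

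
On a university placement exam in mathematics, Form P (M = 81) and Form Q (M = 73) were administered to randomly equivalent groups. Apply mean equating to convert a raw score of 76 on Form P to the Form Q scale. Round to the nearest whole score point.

68

Mean equating: y = x + (M_Y − M_X) = 76 + (73 − 81) = 68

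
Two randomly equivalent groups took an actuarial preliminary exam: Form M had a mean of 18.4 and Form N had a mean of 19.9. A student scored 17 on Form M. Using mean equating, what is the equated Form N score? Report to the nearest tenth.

Mean equating: y = x + (M_Y − M_X) = 17 + (19.9 − 18.4) = 18.5

18.5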